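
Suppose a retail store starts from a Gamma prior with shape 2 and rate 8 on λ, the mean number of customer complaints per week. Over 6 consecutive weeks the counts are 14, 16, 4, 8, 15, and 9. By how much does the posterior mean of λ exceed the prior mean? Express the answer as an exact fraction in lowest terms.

129/28

Total count: 14 + 16 + 4 + 8 + 15 + 9 = 66.
Total exposure: 6 weeks.
The Gamma prior is conjugate for the Poisson rate, so λ | data ~ Gamma(2+66, 8+6) = Gamma(68, 14).
Posterior mean = 68/14 = 34/7; prior mean = 2/8 = 1/4. Difference = 34/7 − 1/4 = 129/28.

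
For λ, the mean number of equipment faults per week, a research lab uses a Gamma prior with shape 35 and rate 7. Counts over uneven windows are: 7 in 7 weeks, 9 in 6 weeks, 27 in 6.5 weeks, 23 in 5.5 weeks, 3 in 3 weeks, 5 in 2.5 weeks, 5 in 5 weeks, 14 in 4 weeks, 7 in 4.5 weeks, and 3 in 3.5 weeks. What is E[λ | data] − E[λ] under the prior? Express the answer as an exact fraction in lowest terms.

-269/109

Total count: 7 + 9 + 27 + 23 + 3 + 5 + 5 + 14 + 7 + 3 = 103.
Total exposure: 7 + 6 + 6.5 + 5.5 + 3 + 2.5 + 5 + 4 + 4.5 + 3.5 = 47.5 weeks.
By Gamma–Poisson conjugacy, the posterior is Gamma(α + Σx, β + Σt) = Gamma(35 + 103, 7 + 47.5) = Gamma(138, 109/2).
Posterior mean = 138/(109/2) = 276/109; prior mean = 35/7 = 5. Difference = 276/109 − 5 = -269/109.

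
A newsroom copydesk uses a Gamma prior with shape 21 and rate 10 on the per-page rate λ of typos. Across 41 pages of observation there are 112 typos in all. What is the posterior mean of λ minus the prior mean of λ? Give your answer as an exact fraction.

259/510

Total count 112 over total exposure 41 pages.
Gamma(α, β) with Poisson data over total exposure Σt gives posterior Gamma(α+Σx, β+Σt) = Gamma(133, 51).
Posterior mean = 133/51 = 133/51; prior mean = 21/10 = 21/10. Difference = 133/51 − 21/10 = 259/510.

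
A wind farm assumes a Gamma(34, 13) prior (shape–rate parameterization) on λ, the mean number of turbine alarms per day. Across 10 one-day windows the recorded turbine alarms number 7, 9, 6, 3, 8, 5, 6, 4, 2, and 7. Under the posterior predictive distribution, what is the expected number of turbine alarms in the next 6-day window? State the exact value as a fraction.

546/23

Total count: 7 + 9 + 6 + 3 + 8 + 5 + 6 + 4 + 2 + 7 = 57.
Total exposure: 10 days.
Posterior: α' = 34 + 57 = 91, β' = 13 + 10 = 23.
Predictive mean over a 6-day window = T·E[λ|data] = 6·91/23 = 546/23.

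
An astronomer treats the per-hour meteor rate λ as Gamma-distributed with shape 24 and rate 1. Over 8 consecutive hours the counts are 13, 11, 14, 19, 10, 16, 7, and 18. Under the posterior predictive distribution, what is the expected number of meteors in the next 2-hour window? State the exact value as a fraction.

Total count: 13 + 11 + 14 + 19 + 10 + 16 + 7 + 18 = 108.
Total exposure: 8 hours.
Posterior: α' = 24 + 108 = 132, β' = 1 + 8 = 9.
Predictive mean over a 2-hour window = T·E[λ|data] = 2·132/9 = 88/3.

88/3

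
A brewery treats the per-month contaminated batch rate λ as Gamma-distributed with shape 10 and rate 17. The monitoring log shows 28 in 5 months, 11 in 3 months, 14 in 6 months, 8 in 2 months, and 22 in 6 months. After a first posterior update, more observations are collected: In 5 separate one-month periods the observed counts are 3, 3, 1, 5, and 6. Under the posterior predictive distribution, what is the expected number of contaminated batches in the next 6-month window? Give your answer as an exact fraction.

333/22

Total count: 28 + 11 + 14 + 8 + 22 = 83.
Total exposure: 5 + 3 + 6 + 2 + 6 = 22 months.
After the first batch: Gamma(10 + 83, 17 + 22) = Gamma(93, 39).
Total count: 3 + 3 + 1 + 5 + 6 = 18.
Total exposure: 5 months.
After the second batch: Gamma(93 + 18, 39 + 5) = Gamma(111, 44).
Predictive mean over a 6-month window = T·E[λ|data] = 6·111/44 = 333/22.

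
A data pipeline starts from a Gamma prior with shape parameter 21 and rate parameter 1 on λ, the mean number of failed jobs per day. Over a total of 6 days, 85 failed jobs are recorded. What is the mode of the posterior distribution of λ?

15

Total count 85 over total exposure 6 days.
Conjugate update: add total count to the shape and total exposure to the rate, giving Gamma(106, 7).
Posterior mode = (α'−1)/β' = 105/7 = 15.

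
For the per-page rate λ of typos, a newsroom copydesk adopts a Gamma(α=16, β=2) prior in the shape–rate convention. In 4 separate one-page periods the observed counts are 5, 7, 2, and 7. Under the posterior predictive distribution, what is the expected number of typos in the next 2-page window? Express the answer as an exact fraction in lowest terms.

Total count: 5 + 7 + 2 + 7 = 21.
Total exposure: 4 pages.
The Gamma prior is conjugate for the Poisson rate, so λ | data ~ Gamma(16+21, 2+4) = Gamma(37, 6).
Predictive mean over a 2-page window = T·E[λ|data] = 2·37/6 = 37/3.

37/3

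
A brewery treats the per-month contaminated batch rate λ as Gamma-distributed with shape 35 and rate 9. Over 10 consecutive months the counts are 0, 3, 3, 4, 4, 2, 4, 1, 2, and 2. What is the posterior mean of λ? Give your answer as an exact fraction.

60/19

Total count: 0 + 3 + 3 + 4 + 4 + 2 + 4 + 1 + 2 + 2 = 25.
Total exposure: 10 months.
Posterior: α' = 35 + 25 = 60, β' = 9 + 10 = 19.
Posterior mean = α'/β' = 60/19.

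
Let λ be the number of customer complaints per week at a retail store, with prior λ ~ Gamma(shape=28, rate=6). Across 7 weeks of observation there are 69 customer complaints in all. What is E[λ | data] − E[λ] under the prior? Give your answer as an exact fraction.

Total count 69 over total exposure 7 weeks.
Conjugate update: add total count to the shape and total exposure to the rate, giving Gamma(97, 13).
Posterior mean = 97/13 = 97/13; prior mean = 28/6 = 14/3. Difference = 97/13 − 14/3 = 109/39.

109/39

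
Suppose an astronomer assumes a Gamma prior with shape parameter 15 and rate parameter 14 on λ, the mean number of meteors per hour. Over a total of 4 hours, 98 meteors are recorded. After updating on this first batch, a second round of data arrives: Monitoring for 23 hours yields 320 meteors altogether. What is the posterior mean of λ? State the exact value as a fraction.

Total count 98 over total exposure 4 hours.
After the first batch: Gamma(15 + 98, 14 + 4) = Gamma(113, 18).
Total count 320 over total exposure 23 hours.
After the second batch: Gamma(113 + 320, 18 + 23) = Gamma(433, 41).
Posterior mean = α'/β' = 433/41.

433/41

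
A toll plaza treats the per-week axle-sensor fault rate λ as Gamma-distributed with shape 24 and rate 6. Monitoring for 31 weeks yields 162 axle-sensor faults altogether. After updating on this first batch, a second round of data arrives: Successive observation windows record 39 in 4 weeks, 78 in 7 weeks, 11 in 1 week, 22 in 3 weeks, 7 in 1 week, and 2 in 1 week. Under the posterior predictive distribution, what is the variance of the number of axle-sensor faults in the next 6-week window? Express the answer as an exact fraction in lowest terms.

1150/27

Total count 162 over total exposure 31 weeks.
After the first batch: Gamma(24 + 162, 6 + 31) = Gamma(186, 37).
Total count: 39 + 78 + 11 + 22 + 7 + 2 = 159.
Total exposure: 4 + 7 + 1 + 3 + 1 + 1 = 17 weeks.
After the second batch: Gamma(186 + 159, 37 + 17) = Gamma(345, 54).
The posterior predictive for a window of length T is Negative Binomial with variance T·α'·(β'+T)/β'² = 6·345·60/2916 = 1150/27.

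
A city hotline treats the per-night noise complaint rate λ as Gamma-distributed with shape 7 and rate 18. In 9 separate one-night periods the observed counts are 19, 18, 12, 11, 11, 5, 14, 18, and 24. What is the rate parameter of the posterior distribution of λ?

27

Total count: 19 + 18 + 12 + 11 + 11 + 5 + 14 + 18 + 24 = 132.
Total exposure: 9 nights.
Gamma(α, β) with Poisson data over total exposure Σt gives posterior Gamma(α+Σx, β+Σt) = Gamma(139, 27).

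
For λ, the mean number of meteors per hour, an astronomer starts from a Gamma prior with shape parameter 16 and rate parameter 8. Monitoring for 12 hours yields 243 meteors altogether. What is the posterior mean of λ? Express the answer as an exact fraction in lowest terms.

259/20

Total count 243 over total exposure 12 hours.
Gamma(α, β) with Poisson data over total exposure Σt gives posterior Gamma(α+Σx, β+Σt) = Gamma(259, 20).
Posterior mean = α'/β' = 259/20.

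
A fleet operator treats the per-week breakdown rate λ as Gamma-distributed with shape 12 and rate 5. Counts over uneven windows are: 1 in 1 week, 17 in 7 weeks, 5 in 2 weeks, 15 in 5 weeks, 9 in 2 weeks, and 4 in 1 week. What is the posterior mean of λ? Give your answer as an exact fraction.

63/23

Total count: 1 + 17 + 5 + 15 + 9 + 4 = 51.
Total exposure: 1 + 7 + 2 + 5 + 2 + 1 = 18 weeks.
The Gamma prior is conjugate for the Poisson rate, so λ | data ~ Gamma(12+51, 5+18) = Gamma(63, 23).
Posterior mean = α'/β' = 63/23.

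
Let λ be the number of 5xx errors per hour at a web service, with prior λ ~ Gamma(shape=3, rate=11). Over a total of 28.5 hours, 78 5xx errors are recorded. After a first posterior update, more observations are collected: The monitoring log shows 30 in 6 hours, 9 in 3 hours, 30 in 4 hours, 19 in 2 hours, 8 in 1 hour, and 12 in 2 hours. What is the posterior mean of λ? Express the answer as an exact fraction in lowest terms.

Total count 78 over total exposure 28.5 hours.
After the first batch: Gamma(3 + 78, 11 + 28.5) = Gamma(81, 79/2).
Total count: 30 + 9 + 30 + 19 + 8 + 12 = 108.
Total exposure: 6 + 3 + 4 + 2 + 1 + 2 = 18 hours.
After the second batch: Gamma(81 + 108, 79/2 + 18) = Gamma(189, 115/2).
Posterior mean = α'/β' = 189/(115/2) = 378/115.

378/115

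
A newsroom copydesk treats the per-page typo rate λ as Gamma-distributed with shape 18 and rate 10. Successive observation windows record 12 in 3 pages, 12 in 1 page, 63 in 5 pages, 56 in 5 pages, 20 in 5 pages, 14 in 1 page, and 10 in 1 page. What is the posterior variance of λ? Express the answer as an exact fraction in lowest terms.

Total count: 12 + 12 + 63 + 56 + 20 + 14 + 10 = 187.
Total exposure: 3 + 1 + 5 + 5 + 5 + 1 + 1 = 21 pages.
Posterior: α' = 18 + 187 = 205, β' = 10 + 21 = 31.
Posterior variance = α'/β'² = 205/961.

205/961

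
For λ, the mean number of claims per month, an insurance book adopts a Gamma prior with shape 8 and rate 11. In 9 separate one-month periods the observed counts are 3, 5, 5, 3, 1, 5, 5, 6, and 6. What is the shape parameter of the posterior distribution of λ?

47

Total count: 3 + 5 + 5 + 3 + 1 + 5 + 5 + 6 + 6 = 39.
Total exposure: 9 months.
The Gamma prior is conjugate for the Poisson rate, so λ | data ~ Gamma(8+39, 11+9) = Gamma(47, 20).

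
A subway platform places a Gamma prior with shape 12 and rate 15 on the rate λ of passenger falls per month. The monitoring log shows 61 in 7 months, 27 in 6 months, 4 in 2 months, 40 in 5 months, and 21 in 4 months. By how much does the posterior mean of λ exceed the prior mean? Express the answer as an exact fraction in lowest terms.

Total count: 61 + 27 + 4 + 40 + 21 = 153.
Total exposure: 7 + 6 + 2 + 5 + 4 = 24 months.
Gamma(α, β) with Poisson data over total exposure Σt gives posterior Gamma(α+Σx, β+Σt) = Gamma(165, 39).
Posterior mean = 165/39 = 55/13; prior mean = 12/15 = 4/5. Difference = 55/13 − 4/5 = 223/65.

223/65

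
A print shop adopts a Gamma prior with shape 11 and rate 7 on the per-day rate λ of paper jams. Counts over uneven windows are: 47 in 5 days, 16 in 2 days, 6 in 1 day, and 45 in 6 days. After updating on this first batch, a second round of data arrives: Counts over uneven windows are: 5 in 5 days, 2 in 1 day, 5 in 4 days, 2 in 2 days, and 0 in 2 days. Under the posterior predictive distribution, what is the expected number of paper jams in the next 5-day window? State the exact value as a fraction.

139/7

Total count: 47 + 16 + 6 + 45 = 114.
Total exposure: 5 + 2 + 1 + 6 = 14 days.
After the first batch: Gamma(11 + 114, 7 + 14) = Gamma(125, 21).
Total count: 5 + 2 + 5 + 2 + 0 = 14.
Total exposure: 5 + 1 + 4 + 2 + 2 = 14 days.
After the second batch: Gamma(125 + 14, 21 + 14) = Gamma(139, 35).
Predictive mean over a 5-day window = T·E[λ|data] = 5·139/35 = 139/7.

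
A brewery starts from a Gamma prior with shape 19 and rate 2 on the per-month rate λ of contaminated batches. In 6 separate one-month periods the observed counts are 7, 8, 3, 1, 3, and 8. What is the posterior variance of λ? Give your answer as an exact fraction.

49/64

Total count: 7 + 8 + 3 + 1 + 3 + 8 = 30.
Total exposure: 6 months.
By Gamma–Poisson conjugacy, the posterior is Gamma(α + Σx, β + Σt) = Gamma(19 + 30, 2 + 6) = Gamma(49, 8).
Posterior variance = α'/β'² = 49/64.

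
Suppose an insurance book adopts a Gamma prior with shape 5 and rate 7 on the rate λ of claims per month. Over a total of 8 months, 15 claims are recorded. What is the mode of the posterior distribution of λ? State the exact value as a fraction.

Total count 15 over total exposure 8 months.
By Gamma–Poisson conjugacy, the posterior is Gamma(α + Σx, β + Σt) = Gamma(5 + 15, 7 + 8) = Gamma(20, 15).
Posterior mode = (α'−1)/β' = 19/15.

19/15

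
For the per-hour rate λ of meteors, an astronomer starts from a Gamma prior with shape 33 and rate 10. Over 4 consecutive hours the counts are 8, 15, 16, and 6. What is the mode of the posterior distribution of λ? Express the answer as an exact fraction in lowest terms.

11/2

Total count: 8 + 15 + 16 + 6 = 45.
Total exposure: 4 hours.
By Gamma–Poisson conjugacy, the posterior is Gamma(α + Σx, β + Σt) = Gamma(33 + 45, 10 + 4) = Gamma(78, 14).
Posterior mode = (α'−1)/β' = 77/14 = 11/2.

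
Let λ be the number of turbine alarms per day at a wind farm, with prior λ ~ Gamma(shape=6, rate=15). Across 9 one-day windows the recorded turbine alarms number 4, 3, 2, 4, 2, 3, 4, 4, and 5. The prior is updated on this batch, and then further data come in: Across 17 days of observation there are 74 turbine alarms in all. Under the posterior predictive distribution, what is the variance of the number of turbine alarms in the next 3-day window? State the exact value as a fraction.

14652/1681

Total count: 4 + 3 + 2 + 4 + 2 + 3 + 4 + 4 + 5 = 31.
Total exposure: 9 days.
After the first batch: Gamma(6 + 31, 15 + 9) = Gamma(37, 24).
Total count 74 over total exposure 17 days.
After the second batch: Gamma(37 + 74, 24 + 17) = Gamma(111, 41).
The posterior predictive for a window of length T is Negative Binomial with variance T·α'·(β'+T)/β'² = 3·111·44/1681 = 14652/1681.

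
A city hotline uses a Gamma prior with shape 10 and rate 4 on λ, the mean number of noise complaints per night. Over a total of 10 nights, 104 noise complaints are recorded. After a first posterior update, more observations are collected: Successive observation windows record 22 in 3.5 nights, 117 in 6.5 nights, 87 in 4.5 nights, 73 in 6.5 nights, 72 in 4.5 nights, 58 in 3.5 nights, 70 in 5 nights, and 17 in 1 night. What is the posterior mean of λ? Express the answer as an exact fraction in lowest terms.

90/7

Total count 104 over total exposure 10 nights.
After the first batch: Gamma(10 + 104, 4 + 10) = Gamma(114, 14).
Total count: 22 + 117 + 87 + 73 + 72 + 58 + 70 + 17 = 516.
Total exposure: 3.5 + 6.5 + 4.5 + 6.5 + 4.5 + 3.5 + 5 + 1 = 35 nights.
After the second batch: Gamma(114 + 516, 14 + 35) = Gamma(630, 49).
Posterior mean = α'/β' = 630/49 = 90/7.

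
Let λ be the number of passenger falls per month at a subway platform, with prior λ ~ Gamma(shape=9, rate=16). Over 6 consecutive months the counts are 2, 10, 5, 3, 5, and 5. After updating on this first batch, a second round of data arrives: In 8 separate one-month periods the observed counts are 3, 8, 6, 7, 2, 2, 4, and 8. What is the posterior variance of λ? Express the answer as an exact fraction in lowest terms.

Total count: 2 + 10 + 5 + 3 + 5 + 5 = 30.
Total exposure: 6 months.
After the first batch: Gamma(9 + 30, 16 + 6) = Gamma(39, 22).
Total count: 3 + 8 + 6 + 7 + 2 + 2 + 4 + 8 = 40.
Total exposure: 8 months.
After the second batch: Gamma(39 + 40, 22 + 8) = Gamma(79, 30).
Posterior variance = α'/β'² = 79/900.

79/900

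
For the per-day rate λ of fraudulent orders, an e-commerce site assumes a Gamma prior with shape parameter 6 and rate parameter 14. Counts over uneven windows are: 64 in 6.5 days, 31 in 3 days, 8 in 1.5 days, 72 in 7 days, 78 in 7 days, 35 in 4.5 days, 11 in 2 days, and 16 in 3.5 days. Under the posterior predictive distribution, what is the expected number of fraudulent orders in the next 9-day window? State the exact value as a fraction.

2889/49

Total count: 64 + 31 + 8 + 72 + 78 + 35 + 11 + 16 = 315.
Total exposure: 6.5 + 3 + 1.5 + 7 + 7 + 4.5 + 2 + 3.5 = 35 days.
Gamma(α, β) with Poisson data over total exposure Σt gives posterior Gamma(α+Σx, β+Σt) = Gamma(321, 49).
Predictive mean over a 9-day window = T·E[λ|data] = 9·321/49 = 2889/49.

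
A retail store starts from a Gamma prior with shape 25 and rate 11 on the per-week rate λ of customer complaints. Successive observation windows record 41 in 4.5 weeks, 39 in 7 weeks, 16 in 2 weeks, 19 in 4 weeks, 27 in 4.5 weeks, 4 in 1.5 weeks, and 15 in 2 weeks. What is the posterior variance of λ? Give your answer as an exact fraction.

Total count: 41 + 39 + 16 + 19 + 27 + 4 + 15 = 161.
Total exposure: 4.5 + 7 + 2 + 4 + 4.5 + 1.5 + 2 = 25.5 weeks.
By Gamma–Poisson conjugacy, the posterior is Gamma(α + Σx, β + Σt) = Gamma(25 + 161, 11 + 25.5) = Gamma(186, 73/2).
Posterior variance = α'/β'² = 186/(5329/4) = 744/5329.

744/5329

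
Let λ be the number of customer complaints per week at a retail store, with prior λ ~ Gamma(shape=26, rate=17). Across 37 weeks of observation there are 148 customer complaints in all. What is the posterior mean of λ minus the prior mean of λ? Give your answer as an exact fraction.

Total count 148 over total exposure 37 weeks.
Gamma(α, β) with Poisson data over total exposure Σt gives posterior Gamma(α+Σx, β+Σt) = Gamma(174, 54).
Posterior mean = 174/54 = 29/9; prior mean = 26/17 = 26/17. Difference = 29/9 − 26/17 = 259/153.

259/153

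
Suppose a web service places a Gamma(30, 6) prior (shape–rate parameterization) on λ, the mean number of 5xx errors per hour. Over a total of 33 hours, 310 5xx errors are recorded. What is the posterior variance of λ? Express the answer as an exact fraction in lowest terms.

340/1521

Total count 310 over total exposure 33 hours.
By Gamma–Poisson conjugacy, the posterior is Gamma(α + Σx, β + Σt) = Gamma(30 + 310, 6 + 33) = Gamma(340, 39).
Posterior variance = α'/β'² = 340/1521.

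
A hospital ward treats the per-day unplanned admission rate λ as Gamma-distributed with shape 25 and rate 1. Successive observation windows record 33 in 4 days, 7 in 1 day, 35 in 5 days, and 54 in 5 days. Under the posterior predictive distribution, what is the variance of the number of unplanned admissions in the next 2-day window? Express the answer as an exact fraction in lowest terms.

Total count: 33 + 7 + 35 + 54 = 129.
Total exposure: 4 + 1 + 5 + 5 = 15 days.
Gamma(α, β) with Poisson data over total exposure Σt gives posterior Gamma(α+Σx, β+Σt) = Gamma(154, 16).
The posterior predictive for a window of length T is Negative Binomial with variance T·α'·(β'+T)/β'² = 2·154·18/256 = 693/32.

693/32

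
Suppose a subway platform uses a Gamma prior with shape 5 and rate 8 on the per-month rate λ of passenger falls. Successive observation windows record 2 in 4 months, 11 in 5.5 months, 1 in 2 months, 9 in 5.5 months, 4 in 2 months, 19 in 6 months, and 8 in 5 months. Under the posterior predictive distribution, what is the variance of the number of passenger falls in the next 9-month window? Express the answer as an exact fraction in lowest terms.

Total count: 2 + 11 + 1 + 9 + 4 + 19 + 8 = 54.
Total exposure: 4 + 5.5 + 2 + 5.5 + 2 + 6 + 5 = 30 months.
Posterior: α' = 5 + 54 = 59, β' = 8 + 30 = 38.
The posterior predictive for a window of length T is Negative Binomial with variance T·α'·(β'+T)/β'² = 9·59·47/1444 = 24957/1444.

24957/1444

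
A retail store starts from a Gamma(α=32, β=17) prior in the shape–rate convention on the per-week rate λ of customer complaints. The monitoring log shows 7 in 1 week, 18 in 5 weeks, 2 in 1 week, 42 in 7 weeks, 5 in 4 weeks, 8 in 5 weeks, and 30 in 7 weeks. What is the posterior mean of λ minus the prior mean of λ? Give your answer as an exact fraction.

944/799

Total count: 7 + 18 + 2 + 42 + 5 + 8 + 30 = 112.
Total exposure: 1 + 5 + 1 + 7 + 4 + 5 + 7 = 30 weeks.
Conjugate update: add total count to the shape and total exposure to the rate, giving Gamma(144, 47).
Posterior mean = 144/47 = 144/47; prior mean = 32/17 = 32/17. Difference = 144/47 − 32/17 = 944/799.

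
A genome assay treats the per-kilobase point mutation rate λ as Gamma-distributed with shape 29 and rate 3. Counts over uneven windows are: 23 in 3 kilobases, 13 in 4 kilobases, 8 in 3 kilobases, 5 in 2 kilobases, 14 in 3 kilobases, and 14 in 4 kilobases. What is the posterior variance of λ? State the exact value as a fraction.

53/242

Total count: 23 + 13 + 8 + 5 + 14 + 14 = 77.
Total exposure: 3 + 4 + 3 + 2 + 3 + 4 = 19 kilobases.
The Gamma prior is conjugate for the Poisson rate, so λ | data ~ Gamma(29+77, 3+19) = Gamma(106, 22).
Posterior variance = α'/β'² = 106/484 = 53/242.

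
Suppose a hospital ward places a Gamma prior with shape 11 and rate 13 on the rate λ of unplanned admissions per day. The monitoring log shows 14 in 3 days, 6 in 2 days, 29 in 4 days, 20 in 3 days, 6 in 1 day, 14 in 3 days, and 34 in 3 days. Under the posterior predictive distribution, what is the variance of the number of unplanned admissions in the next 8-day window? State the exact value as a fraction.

335/8

Total count: 14 + 6 + 29 + 20 + 6 + 14 + 34 = 123.
Total exposure: 3 + 2 + 4 + 3 + 1 + 3 + 3 = 19 days.
Conjugate update: add total count to the shape and total exposure to the rate, giving Gamma(134, 32).
The posterior predictive for a window of length T is Negative Binomial with variance T·α'·(β'+T)/β'² = 8·134·40/1024 = 335/8.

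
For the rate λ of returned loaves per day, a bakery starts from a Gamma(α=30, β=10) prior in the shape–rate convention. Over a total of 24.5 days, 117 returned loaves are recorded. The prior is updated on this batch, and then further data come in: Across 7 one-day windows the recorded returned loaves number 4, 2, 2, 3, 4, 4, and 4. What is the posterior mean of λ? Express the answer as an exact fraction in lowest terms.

340/83

Total count 117 over total exposure 24.5 days.
After the first batch: Gamma(30 + 117, 10 + 24.5) = Gamma(147, 69/2).
Total count: 4 + 2 + 2 + 3 + 4 + 4 + 4 = 23.
Total exposure: 7 days.
After the second batch: Gamma(147 + 23, 69/2 + 7) = Gamma(170, 83/2).
Posterior mean = α'/β' = 170/(83/2) = 340/83.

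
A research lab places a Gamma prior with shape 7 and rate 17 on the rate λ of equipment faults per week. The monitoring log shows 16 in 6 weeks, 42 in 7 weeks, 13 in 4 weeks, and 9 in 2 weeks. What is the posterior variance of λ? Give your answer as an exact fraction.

29/432

Total count: 16 + 42 + 13 + 9 = 80.
Total exposure: 6 + 7 + 4 + 2 = 19 weeks.
Conjugate update: add total count to the shape and total exposure to the rate, giving Gamma(87, 36).
Posterior variance = α'/β'² = 87/1296 = 29/432.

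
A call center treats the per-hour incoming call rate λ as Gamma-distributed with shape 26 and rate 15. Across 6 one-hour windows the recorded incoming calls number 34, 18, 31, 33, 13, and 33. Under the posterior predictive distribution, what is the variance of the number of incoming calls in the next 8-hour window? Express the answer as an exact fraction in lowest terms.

Total count: 34 + 18 + 31 + 33 + 13 + 33 = 162.
Total exposure: 6 hours.
The Gamma prior is conjugate for the Poisson rate, so λ | data ~ Gamma(26+162, 15+6) = Gamma(188, 21).
The posterior predictive for a window of length T is Negative Binomial with variance T·α'·(β'+T)/β'² = 8·188·29/441 = 43616/441.

43616/441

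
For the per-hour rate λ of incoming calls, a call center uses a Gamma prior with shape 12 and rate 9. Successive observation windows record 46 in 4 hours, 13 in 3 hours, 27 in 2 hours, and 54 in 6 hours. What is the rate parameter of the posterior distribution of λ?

Total count: 46 + 13 + 27 + 54 = 140.
Total exposure: 4 + 3 + 2 + 6 = 15 hours.
Conjugate update: add total count to the shape and total exposure to the rate, giving Gamma(152, 24).

24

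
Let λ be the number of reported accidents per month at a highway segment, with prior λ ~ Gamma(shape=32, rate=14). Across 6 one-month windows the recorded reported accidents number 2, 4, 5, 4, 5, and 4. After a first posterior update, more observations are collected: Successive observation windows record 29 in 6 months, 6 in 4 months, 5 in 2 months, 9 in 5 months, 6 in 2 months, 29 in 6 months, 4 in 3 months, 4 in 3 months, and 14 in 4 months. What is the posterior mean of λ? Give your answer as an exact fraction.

162/55

Total count: 2 + 4 + 5 + 4 + 5 + 4 = 24.
Total exposure: 6 months.
After the first batch: Gamma(32 + 24, 14 + 6) = Gamma(56, 20).
Total count: 29 + 6 + 5 + 9 + 6 + 29 + 4 + 4 + 14 = 106.
Total exposure: 6 + 4 + 2 + 5 + 2 + 6 + 3 + 3 + 4 = 35 months.
After the second batch: Gamma(56 + 106, 20 + 35) = Gamma(162, 55).
Posterior mean = α'/β' = 162/55.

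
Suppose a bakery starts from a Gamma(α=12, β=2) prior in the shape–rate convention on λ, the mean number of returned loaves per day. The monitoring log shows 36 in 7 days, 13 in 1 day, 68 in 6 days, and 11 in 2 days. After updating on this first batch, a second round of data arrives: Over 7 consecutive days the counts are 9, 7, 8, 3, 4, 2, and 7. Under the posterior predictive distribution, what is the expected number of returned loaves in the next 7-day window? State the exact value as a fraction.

Total count: 36 + 13 + 68 + 11 = 128.
Total exposure: 7 + 1 + 6 + 2 = 16 days.
After the first batch: Gamma(12 + 128, 2 + 16) = Gamma(140, 18).
Total count: 9 + 7 + 8 + 3 + 4 + 2 + 7 = 40.
Total exposure: 7 days.
After the second batch: Gamma(140 + 40, 18 + 7) = Gamma(180, 25).
Predictive mean over a 7-day window = T·E[λ|data] = 7·180/25 = 252/5.

252/5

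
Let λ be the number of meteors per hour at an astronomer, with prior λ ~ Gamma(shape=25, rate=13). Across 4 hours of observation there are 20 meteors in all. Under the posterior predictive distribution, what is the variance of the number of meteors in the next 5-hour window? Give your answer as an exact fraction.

Total count 20 over total exposure 4 hours.
Posterior: α' = 25 + 20 = 45, β' = 13 + 4 = 17.
The posterior predictive for a window of length T is Negative Binomial with variance T·α'·(β'+T)/β'² = 5·45·22/289 = 4950/289.

4950/289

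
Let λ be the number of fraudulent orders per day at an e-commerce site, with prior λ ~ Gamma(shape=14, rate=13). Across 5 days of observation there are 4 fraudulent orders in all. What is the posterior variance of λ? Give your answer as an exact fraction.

1/18

Total count 4 over total exposure 5 days.
The Gamma prior is conjugate for the Poisson rate, so λ | data ~ Gamma(14+4, 13+5) = Gamma(18, 18).
Posterior variance = α'/β'² = 18/324 = 1/18.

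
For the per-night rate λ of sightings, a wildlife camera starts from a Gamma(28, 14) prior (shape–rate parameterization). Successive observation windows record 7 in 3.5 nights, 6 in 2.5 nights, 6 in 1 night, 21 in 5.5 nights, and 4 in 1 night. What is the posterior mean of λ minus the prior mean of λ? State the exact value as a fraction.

Total count: 7 + 6 + 6 + 21 + 4 = 44.
Total exposure: 3.5 + 2.5 + 1 + 5.5 + 1 = 13.5 nights.
By Gamma–Poisson conjugacy, the posterior is Gamma(α + Σx, β + Σt) = Gamma(28 + 44, 14 + 13.5) = Gamma(72, 55/2).
Posterior mean = 72/(55/2) = 144/55; prior mean = 28/14 = 2. Difference = 144/55 − 2 = 34/55.

34/55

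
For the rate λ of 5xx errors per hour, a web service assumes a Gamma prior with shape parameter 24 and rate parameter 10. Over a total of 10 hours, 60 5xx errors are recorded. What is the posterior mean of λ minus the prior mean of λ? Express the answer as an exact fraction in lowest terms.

9/5

Total count 60 over total exposure 10 hours.
Gamma(α, β) with Poisson data over total exposure Σt gives posterior Gamma(α+Σx, β+Σt) = Gamma(84, 20).
Posterior mean = 84/20 = 21/5; prior mean = 24/10 = 12/5. Difference = 21/5 − 12/5 = 9/5.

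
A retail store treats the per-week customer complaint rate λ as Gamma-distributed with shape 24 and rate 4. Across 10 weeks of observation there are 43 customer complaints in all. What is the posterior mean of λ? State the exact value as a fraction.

67/14

Total count 43 over total exposure 10 weeks.
By Gamma–Poisson conjugacy, the posterior is Gamma(α + Σx, β + Σt) = Gamma(24 + 43, 4 + 10) = Gamma(67, 14).
Posterior mean = α'/β' = 67/14.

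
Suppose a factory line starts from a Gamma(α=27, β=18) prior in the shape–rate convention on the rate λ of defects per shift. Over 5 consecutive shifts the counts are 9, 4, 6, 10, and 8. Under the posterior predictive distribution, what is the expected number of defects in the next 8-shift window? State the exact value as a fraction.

512/23

Total count: 9 + 4 + 6 + 10 + 8 = 37.
Total exposure: 5 shifts.
Posterior: α' = 27 + 37 = 64, β' = 18 + 5 = 23.
Predictive mean over an 8-shift window = T·E[λ|data] = 8·64/23 = 512/23.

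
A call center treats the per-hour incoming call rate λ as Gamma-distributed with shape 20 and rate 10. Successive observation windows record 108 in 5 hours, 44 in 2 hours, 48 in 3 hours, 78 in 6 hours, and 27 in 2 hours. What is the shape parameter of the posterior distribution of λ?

Total count: 108 + 44 + 48 + 78 + 27 = 305.
Total exposure: 5 + 2 + 3 + 6 + 2 = 18 hours.
The Gamma prior is conjugate for the Poisson rate, so λ | data ~ Gamma(20+305, 10+18) = Gamma(325, 28).

325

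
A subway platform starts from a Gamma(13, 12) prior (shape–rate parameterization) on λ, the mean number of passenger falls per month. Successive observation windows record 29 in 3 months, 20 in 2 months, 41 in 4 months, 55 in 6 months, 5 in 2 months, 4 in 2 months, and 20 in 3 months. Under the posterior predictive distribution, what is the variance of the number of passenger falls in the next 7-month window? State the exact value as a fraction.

3157/68

Total count: 29 + 20 + 41 + 55 + 5 + 4 + 20 = 174.
Total exposure: 3 + 2 + 4 + 6 + 2 + 2 + 3 = 22 months.
Conjugate update: add total count to the shape and total exposure to the rate, giving Gamma(187, 34).
The posterior predictive for a window of length T is Negative Binomial with variance T·α'·(β'+T)/β'² = 7·187·41/1156 = 3157/68.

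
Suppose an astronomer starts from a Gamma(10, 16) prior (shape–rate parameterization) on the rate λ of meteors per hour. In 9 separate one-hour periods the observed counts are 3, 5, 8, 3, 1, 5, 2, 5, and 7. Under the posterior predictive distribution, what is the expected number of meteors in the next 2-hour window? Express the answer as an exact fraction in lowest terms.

98/25

Total count: 3 + 5 + 8 + 3 + 1 + 5 + 2 + 5 + 7 = 39.
Total exposure: 9 hours.
Posterior: α' = 10 + 39 = 49, β' = 16 + 9 = 25.
Predictive mean over a 2-hour window = T·E[λ|data] = 2·49/25 = 98/25.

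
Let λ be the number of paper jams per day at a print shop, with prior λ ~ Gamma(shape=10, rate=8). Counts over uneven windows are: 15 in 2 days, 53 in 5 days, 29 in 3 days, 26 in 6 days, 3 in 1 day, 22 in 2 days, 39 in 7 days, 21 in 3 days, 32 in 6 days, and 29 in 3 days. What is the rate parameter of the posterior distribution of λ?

46

Total count: 15 + 53 + 29 + 26 + 3 + 22 + 39 + 21 + 32 + 29 = 269.
Total exposure: 2 + 5 + 3 + 6 + 1 + 2 + 7 + 3 + 6 + 3 = 38 days.
Conjugate update: add total count to the shape and total exposure to the rate, giving Gamma(279, 46).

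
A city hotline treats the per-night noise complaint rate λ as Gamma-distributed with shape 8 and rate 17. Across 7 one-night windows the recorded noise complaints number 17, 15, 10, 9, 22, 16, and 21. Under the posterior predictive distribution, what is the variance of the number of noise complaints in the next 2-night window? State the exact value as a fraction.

767/72

Total count: 17 + 15 + 10 + 9 + 22 + 16 + 21 = 110.
Total exposure: 7 nights.
Posterior: α' = 8 + 110 = 118, β' = 17 + 7 = 24.
The posterior predictive for a window of length T is Negative Binomial with variance T·α'·(β'+T)/β'² = 2·118·26/576 = 767/72.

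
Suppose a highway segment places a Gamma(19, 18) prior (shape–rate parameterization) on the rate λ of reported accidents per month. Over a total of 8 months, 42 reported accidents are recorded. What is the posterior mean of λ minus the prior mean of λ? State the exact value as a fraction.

151/117

Total count 42 over total exposure 8 months.
Gamma(α, β) with Poisson data over total exposure Σt gives posterior Gamma(α+Σx, β+Σt) = Gamma(61, 26).
Posterior mean = 61/26 = 61/26; prior mean = 19/18 = 19/18. Difference = 61/26 − 19/18 = 151/117.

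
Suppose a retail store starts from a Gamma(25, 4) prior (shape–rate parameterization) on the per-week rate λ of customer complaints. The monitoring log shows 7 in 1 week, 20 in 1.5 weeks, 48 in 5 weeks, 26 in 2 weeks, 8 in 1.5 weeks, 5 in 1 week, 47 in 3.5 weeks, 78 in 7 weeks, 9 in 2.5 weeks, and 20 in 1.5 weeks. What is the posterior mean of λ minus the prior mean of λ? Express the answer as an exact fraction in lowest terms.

819/244

Total count: 7 + 20 + 48 + 26 + 8 + 5 + 47 + 78 + 9 + 20 = 268.
Total exposure: 1 + 1.5 + 5 + 2 + 1.5 + 1 + 3.5 + 7 + 2.5 + 1.5 = 26.5 weeks.
The Gamma prior is conjugate for the Poisson rate, so λ | data ~ Gamma(25+268, 4+26.5) = Gamma(293, 61/2).
Posterior mean = 293/(61/2) = 586/61; prior mean = 25/4 = 25/4. Difference = 586/61 − 25/4 = 819/244.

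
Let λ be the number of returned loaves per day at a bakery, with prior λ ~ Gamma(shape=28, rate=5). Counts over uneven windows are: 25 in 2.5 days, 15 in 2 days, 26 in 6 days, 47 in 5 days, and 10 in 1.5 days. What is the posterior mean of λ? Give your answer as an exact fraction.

151/22

Total count: 25 + 15 + 26 + 47 + 10 = 123.
Total exposure: 2.5 + 2 + 6 + 5 + 1.5 = 17 days.
Posterior: α' = 28 + 123 = 151, β' = 5 + 17 = 22.
Posterior mean = α'/β' = 151/22.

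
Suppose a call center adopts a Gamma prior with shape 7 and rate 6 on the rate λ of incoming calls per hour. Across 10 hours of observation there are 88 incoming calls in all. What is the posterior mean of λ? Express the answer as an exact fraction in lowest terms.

95/16

Total count 88 over total exposure 10 hours.
Gamma(α, β) with Poisson data over total exposure Σt gives posterior Gamma(α+Σx, β+Σt) = Gamma(95, 16).
Posterior mean = α'/β' = 95/16.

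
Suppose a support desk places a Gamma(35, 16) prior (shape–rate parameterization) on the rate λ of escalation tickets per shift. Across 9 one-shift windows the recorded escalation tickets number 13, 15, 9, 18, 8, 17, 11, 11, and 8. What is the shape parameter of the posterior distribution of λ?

Total count: 13 + 15 + 9 + 18 + 8 + 17 + 11 + 11 + 8 = 110.
Total exposure: 9 shifts.
Conjugate update: add total count to the shape and total exposure to the rate, giving Gamma(145, 25).

145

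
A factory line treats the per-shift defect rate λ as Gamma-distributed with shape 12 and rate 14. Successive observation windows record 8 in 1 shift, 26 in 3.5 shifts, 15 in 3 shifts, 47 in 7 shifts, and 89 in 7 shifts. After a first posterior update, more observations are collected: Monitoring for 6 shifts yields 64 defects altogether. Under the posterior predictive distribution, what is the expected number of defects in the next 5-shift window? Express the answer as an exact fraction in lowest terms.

2610/83

Total count: 8 + 26 + 15 + 47 + 89 = 185.
Total exposure: 1 + 3.5 + 3 + 7 + 7 = 21.5 shifts.
After the first batch: Gamma(12 + 185, 14 + 21.5) = Gamma(197, 71/2).
Total count 64 over total exposure 6 shifts.
After the second batch: Gamma(197 + 64, 71/2 + 6) = Gamma(261, 83/2).
Predictive mean over a 5-shift window = T·E[λ|data] = 5·261/(83/2) = 2610/83.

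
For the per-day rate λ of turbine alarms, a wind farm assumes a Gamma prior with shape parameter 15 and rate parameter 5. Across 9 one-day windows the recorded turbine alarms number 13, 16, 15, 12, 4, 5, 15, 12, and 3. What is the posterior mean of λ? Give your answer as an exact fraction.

Total count: 13 + 16 + 15 + 12 + 4 + 5 + 15 + 12 + 3 = 95.
Total exposure: 9 days.
Posterior: α' = 15 + 95 = 110, β' = 5 + 9 = 14.
Posterior mean = α'/β' = 110/14 = 55/7.

55/7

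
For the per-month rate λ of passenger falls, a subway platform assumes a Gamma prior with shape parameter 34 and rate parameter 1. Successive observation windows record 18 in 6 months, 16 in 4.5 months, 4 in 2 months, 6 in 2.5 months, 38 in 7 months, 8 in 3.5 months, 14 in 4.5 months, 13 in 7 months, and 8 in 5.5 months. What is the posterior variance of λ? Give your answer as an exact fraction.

Total count: 18 + 16 + 4 + 6 + 38 + 8 + 14 + 13 + 8 = 125.
Total exposure: 6 + 4.5 + 2 + 2.5 + 7 + 3.5 + 4.5 + 7 + 5.5 = 42.5 months.
Posterior: α' = 34 + 125 = 159, β' = 1 + 42.5 = 87/2.
Posterior variance = α'/β'² = 159/(7569/4) = 212/2523.

212/2523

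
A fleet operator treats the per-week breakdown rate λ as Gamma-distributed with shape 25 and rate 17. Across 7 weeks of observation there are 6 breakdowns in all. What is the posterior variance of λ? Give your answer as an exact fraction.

Total count 6 over total exposure 7 weeks.
Gamma(α, β) with Poisson data over total exposure Σt gives posterior Gamma(α+Σx, β+Σt) = Gamma(31, 24).
Posterior variance = α'/β'² = 31/576.

31/576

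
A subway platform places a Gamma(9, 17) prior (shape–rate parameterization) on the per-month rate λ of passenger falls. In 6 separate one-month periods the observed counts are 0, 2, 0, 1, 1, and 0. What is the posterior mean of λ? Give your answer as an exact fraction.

13/23

Total count: 0 + 2 + 0 + 1 + 1 + 0 = 4.
Total exposure: 6 months.
The Gamma prior is conjugate for the Poisson rate, so λ | data ~ Gamma(9+4, 17+6) = Gamma(13, 23).
Posterior mean = α'/β' = 13/23.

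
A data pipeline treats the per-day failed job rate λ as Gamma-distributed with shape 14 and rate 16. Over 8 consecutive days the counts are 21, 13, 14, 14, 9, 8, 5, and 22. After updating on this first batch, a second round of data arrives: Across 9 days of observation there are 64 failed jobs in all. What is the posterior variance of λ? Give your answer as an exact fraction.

184/1089

Total count: 21 + 13 + 14 + 14 + 9 + 8 + 5 + 22 = 106.
Total exposure: 8 days.
After the first batch: Gamma(14 + 106, 16 + 8) = Gamma(120, 24).
Total count 64 over total exposure 9 days.
After the second batch: Gamma(120 + 64, 24 + 9) = Gamma(184, 33).
Posterior variance = α'/β'² = 184/1089.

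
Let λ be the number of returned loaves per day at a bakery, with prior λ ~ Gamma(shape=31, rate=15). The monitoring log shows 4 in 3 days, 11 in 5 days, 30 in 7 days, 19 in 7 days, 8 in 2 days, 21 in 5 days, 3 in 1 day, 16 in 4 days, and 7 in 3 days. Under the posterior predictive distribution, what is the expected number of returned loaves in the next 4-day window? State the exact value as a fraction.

150/13

Total count: 4 + 11 + 30 + 19 + 8 + 21 + 3 + 16 + 7 = 119.
Total exposure: 3 + 5 + 7 + 7 + 2 + 5 + 1 + 4 + 3 = 37 days.
Posterior: α' = 31 + 119 = 150, β' = 15 + 37 = 52.
Predictive mean over a 4-day window = T·E[λ|data] = 4·150/52 = 150/13.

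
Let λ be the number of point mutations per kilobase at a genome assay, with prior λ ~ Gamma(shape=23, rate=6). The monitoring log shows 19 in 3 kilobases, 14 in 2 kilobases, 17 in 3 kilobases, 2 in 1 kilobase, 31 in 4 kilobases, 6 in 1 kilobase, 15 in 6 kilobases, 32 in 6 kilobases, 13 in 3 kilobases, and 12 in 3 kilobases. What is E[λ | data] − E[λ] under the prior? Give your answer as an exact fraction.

Total count: 19 + 14 + 17 + 2 + 31 + 6 + 15 + 32 + 13 + 12 = 161.
Total exposure: 3 + 2 + 3 + 1 + 4 + 1 + 6 + 6 + 3 + 3 = 32 kilobases.
Conjugate update: add total count to the shape and total exposure to the rate, giving Gamma(184, 38).
Posterior mean = 184/38 = 92/19; prior mean = 23/6 = 23/6. Difference = 92/19 − 23/6 = 115/114.

115/114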